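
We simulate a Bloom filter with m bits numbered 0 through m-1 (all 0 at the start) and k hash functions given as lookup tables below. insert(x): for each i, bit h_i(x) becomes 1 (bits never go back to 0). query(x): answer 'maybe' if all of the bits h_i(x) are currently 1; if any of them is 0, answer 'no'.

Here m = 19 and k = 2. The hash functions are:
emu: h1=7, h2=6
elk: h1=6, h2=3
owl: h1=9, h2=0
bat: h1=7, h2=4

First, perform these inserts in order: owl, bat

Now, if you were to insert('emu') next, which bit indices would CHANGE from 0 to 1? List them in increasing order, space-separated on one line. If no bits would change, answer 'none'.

Answer: 6

Derivation:
Start: bits=0000000000000000000
After insert 'owl': sets bits 0 9 -> bits=1000000001000000000
After insert 'bat': sets bits 4 7 -> bits=1000100101000000000
insert 'emu' would touch bits 6 7; currently bit6=0, bit7=1
Bits that are 0 among those (would change 0->1): 6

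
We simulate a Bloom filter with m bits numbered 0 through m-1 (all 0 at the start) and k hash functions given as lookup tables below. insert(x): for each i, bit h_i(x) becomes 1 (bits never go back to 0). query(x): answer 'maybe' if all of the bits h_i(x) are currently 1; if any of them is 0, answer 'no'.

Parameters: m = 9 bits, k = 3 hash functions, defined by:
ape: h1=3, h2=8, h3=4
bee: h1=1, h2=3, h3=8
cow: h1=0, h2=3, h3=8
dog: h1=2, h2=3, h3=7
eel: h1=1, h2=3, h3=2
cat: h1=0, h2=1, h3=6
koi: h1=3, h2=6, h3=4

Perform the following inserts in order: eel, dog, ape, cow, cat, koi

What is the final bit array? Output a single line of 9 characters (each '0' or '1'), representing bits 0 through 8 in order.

Answer: 111110111

Derivation:
Start: bits=000000000
After insert 'eel': sets bits 1 2 3 -> bits=011100000
After insert 'dog': sets bits 2 3 7 -> bits=011100010
After insert 'ape': sets bits 3 4 8 -> bits=011110011
After insert 'cow': sets bits 0 3 8 -> bits=111110011
After insert 'cat': sets bits 0 1 6 -> bits=111110111
After insert 'koi': sets bits 3 4 6 -> bits=111110111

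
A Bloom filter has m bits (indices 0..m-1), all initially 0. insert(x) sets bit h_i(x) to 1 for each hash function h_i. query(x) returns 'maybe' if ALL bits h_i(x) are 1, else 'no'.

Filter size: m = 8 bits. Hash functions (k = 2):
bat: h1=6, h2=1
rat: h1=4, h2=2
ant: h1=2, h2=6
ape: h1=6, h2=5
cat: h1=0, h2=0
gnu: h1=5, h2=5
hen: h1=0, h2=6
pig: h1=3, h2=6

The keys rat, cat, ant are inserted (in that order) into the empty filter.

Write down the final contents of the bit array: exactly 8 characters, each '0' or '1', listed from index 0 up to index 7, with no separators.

Start: bits=00000000
After insert 'rat': sets bits 2 4 -> bits=00101000
After insert 'cat': sets bits 0 -> bits=10101000
After insert 'ant': sets bits 2 6 -> bits=10101010

Answer: 10101010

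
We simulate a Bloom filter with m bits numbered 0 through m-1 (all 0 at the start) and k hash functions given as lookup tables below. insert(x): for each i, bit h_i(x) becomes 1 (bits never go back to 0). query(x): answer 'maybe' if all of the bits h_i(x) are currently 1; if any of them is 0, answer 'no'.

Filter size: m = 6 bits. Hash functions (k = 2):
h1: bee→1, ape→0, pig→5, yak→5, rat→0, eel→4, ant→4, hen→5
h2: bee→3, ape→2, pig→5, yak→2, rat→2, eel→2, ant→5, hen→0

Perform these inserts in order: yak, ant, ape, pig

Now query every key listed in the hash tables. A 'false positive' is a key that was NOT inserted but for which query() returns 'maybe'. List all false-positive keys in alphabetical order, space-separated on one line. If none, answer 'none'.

Start: bits=000000
After insert 'yak': sets bits 2 5 -> bits=001001
After insert 'ant': sets bits 4 5 -> bits=001011
After insert 'ape': sets bits 0 2 -> bits=101011
After insert 'pig': sets bits 5 -> bits=101011
Not inserted: bee eel hen rat — query each against bits=101011:
query bee: checks bit1=0, bit3=0 (has a 0) -> no => not a false positive
query eel: checks bit2=1, bit4=1 (all 1) -> maybe => FALSE POSITIVE
query hen: checks bit0=1, bit5=1 (all 1) -> maybe => FALSE POSITIVE
query rat: checks bit0=1, bit2=1 (all 1) -> maybe => FALSE POSITIVE
False positives (alphabetical): eel hen rat

Answer: eel hen rat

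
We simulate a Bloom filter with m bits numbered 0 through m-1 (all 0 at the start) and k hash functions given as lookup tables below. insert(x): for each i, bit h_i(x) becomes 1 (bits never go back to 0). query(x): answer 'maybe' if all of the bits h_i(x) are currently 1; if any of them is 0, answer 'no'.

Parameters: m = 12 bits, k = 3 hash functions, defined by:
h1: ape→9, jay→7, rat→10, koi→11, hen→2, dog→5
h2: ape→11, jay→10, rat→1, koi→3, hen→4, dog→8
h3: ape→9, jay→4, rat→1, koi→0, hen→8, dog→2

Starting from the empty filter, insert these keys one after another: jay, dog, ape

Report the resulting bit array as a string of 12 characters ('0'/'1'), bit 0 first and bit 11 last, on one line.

Start: bits=000000000000
After insert 'jay': sets bits 4 7 10 -> bits=000010010010
After insert 'dog': sets bits 2 5 8 -> bits=001011011010
After insert 'ape': sets bits 9 11 -> bits=001011011111

Answer: 001011011111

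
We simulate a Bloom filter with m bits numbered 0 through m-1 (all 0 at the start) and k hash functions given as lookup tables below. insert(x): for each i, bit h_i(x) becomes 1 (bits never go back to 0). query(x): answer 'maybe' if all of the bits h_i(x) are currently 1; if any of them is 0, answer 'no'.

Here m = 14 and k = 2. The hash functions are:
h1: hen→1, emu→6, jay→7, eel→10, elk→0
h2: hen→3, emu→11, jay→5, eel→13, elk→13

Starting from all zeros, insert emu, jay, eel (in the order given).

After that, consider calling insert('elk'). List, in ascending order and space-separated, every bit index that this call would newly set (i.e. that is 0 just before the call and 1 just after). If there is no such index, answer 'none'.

Start: bits=00000000000000
After insert 'emu': sets bits 6 11 -> bits=00000010000100
After insert 'jay': sets bits 5 7 -> bits=00000111000100
After insert 'eel': sets bits 10 13 -> bits=00000111001101
insert 'elk' would touch bits 0 13; currently bit0=0, bit13=1
Bits that are 0 among those (would change 0->1): 0

Answer: 0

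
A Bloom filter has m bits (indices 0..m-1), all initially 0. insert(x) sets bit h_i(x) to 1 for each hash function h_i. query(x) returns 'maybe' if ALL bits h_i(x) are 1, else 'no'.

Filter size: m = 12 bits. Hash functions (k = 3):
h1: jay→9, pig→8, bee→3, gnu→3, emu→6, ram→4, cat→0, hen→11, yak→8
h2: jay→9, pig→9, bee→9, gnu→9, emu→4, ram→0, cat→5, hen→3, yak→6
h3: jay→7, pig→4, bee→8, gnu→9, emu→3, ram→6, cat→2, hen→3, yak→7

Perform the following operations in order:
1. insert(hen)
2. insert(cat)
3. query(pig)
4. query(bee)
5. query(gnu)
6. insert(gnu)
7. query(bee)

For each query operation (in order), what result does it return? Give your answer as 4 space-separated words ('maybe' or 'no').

Answer: no no no no

Derivation:
Start: bits=000000000000
Op 1: insert hen -> sets bits 3 11 -> bits=000100000001
Op 2: insert cat -> sets bits 0 2 5 -> bits=101101000001
Op 3: query pig -> checks bit4=0, bit8=0, bit9=0 (has a 0) -> no
Op 4: query bee -> checks bit3=1, bit8=0, bit9=0 (has a 0) -> no
Op 5: query gnu -> checks bit3=1, bit9=0 (has a 0) -> no
Op 6: insert gnu -> sets bits 3 9 -> bits=101101000101
Op 7: query bee -> checks bit3=1, bit8=0, bit9=1 (has a 0) -> no
Query results in order: no no no no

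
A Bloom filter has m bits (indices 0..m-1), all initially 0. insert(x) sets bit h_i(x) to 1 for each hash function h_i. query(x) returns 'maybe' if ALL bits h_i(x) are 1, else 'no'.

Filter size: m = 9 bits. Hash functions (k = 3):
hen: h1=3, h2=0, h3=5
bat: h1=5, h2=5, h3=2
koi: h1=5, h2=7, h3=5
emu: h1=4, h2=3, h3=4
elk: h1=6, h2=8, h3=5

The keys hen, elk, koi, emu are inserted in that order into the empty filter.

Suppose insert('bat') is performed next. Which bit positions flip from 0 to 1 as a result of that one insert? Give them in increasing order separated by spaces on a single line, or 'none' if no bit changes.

Answer: 2

Derivation:
Start: bits=000000000
After insert 'hen': sets bits 0 3 5 -> bits=100101000
After insert 'elk': sets bits 5 6 8 -> bits=100101101
After insert 'koi': sets bits 5 7 -> bits=100101111
After insert 'emu': sets bits 3 4 -> bits=100111111
insert 'bat' would touch bits 2 5; currently bit2=0, bit5=1
Bits that are 0 among those (would change 0->1): 2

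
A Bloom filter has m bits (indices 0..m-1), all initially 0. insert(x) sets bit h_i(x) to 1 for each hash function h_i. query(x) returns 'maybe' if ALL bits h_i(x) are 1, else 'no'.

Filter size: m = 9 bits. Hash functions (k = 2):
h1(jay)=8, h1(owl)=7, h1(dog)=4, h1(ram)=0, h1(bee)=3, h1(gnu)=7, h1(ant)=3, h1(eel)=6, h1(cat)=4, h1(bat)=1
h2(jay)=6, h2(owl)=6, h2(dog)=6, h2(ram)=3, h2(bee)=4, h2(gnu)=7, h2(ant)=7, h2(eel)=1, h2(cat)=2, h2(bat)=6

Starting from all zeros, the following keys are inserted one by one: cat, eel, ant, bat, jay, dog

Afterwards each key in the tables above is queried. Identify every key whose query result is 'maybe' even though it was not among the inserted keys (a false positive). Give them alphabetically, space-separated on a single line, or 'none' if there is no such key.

Start: bits=000000000
After insert 'cat': sets bits 2 4 -> bits=001010000
After insert 'eel': sets bits 1 6 -> bits=011010100
After insert 'ant': sets bits 3 7 -> bits=011110110
After insert 'bat': sets bits 1 6 -> bits=011110110
After insert 'jay': sets bits 6 8 -> bits=011110111
After insert 'dog': sets bits 4 6 -> bits=011110111
Not inserted: bee gnu owl ram — query each against bits=011110111:
query bee: checks bit3=1, bit4=1 (all 1) -> maybe => FALSE POSITIVE
query gnu: checks bit7=1 (all 1) -> maybe => FALSE POSITIVE
query owl: checks bit6=1, bit7=1 (all 1) -> maybe => FALSE POSITIVE
query ram: checks bit0=0, bit3=1 (has a 0) -> no => not a false positive
False positives (alphabetical): bee gnu owl

Answer: bee gnu owl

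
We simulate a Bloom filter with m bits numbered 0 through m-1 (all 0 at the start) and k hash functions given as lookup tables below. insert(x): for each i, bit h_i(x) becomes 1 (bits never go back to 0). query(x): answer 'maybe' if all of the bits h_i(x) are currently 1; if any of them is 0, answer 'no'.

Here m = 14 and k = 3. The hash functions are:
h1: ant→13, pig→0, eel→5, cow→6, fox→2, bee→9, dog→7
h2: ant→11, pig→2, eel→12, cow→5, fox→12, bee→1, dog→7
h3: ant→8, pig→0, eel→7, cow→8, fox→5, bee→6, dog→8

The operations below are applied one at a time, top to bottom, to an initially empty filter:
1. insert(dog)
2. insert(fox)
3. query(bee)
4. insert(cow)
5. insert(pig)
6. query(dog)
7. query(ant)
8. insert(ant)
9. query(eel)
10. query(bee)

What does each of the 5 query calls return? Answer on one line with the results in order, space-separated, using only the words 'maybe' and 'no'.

Start: bits=00000000000000
Op 1: insert dog -> sets bits 7 8 -> bits=00000001100000
Op 2: insert fox -> sets bits 2 5 12 -> bits=00100101100010
Op 3: query bee -> checks bit1=0, bit6=0, bit9=0 (has a 0) -> no
Op 4: insert cow -> sets bits 5 6 8 -> bits=00100111100010
Op 5: insert pig -> sets bits 0 2 -> bits=10100111100010
Op 6: query dog -> checks bit7=1, bit8=1 (all 1) -> maybe
Op 7: query ant -> checks bit8=1, bit11=0, bit13=0 (has a 0) -> no
Op 8: insert ant -> sets bits 8 11 13 -> bits=10100111100111
Op 9: query eel -> checks bit5=1, bit7=1, bit12=1 (all 1) -> maybe
Op 10: query bee -> checks bit1=0, bit6=1, bit9=0 (has a 0) -> no
Query results in order: no maybe no maybe no

Answer: no maybe no maybe no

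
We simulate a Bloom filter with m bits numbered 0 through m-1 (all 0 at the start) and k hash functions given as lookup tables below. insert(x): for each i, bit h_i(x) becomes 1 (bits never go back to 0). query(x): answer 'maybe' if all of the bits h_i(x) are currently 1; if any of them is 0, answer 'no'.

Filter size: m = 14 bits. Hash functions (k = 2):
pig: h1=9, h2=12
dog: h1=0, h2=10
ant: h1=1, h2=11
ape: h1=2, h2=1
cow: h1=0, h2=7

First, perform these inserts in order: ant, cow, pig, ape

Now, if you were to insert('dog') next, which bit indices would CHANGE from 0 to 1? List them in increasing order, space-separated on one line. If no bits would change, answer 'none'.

Start: bits=00000000000000
After insert 'ant': sets bits 1 11 -> bits=01000000000100
After insert 'cow': sets bits 0 7 -> bits=11000001000100
After insert 'pig': sets bits 9 12 -> bits=11000001010110
After insert 'ape': sets bits 1 2 -> bits=11100001010110
insert 'dog' would touch bits 0 10; currently bit0=1, bit10=0
Bits that are 0 among those (would change 0->1): 10

Answer: 10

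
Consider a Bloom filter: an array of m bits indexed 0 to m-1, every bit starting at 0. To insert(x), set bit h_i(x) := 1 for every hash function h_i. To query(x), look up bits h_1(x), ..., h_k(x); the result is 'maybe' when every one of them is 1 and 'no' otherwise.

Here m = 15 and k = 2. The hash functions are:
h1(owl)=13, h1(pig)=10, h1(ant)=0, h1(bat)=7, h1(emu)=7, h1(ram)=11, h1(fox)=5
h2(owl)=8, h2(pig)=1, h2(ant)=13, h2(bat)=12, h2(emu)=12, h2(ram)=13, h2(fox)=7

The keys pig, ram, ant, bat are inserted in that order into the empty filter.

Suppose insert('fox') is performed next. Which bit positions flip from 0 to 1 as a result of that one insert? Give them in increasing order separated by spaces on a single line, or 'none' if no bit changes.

Start: bits=000000000000000
After insert 'pig': sets bits 1 10 -> bits=010000000010000
After insert 'ram': sets bits 11 13 -> bits=010000000011010
After insert 'ant': sets bits 0 13 -> bits=110000000011010
After insert 'bat': sets bits 7 12 -> bits=110000010011110
insert 'fox' would touch bits 5 7; currently bit5=0, bit7=1
Bits that are 0 among those (would change 0->1): 5

Answer: 5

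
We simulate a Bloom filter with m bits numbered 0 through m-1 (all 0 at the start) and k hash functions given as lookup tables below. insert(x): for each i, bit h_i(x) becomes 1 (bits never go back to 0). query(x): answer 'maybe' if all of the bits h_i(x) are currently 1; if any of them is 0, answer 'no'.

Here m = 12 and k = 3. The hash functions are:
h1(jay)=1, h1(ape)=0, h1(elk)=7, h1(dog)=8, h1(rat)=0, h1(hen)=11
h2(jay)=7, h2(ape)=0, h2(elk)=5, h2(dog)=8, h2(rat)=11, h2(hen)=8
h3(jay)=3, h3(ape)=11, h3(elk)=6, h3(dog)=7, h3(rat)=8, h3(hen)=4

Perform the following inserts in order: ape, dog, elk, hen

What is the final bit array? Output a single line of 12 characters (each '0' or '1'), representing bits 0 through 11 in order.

Start: bits=000000000000
After insert 'ape': sets bits 0 11 -> bits=100000000001
After insert 'dog': sets bits 7 8 -> bits=100000011001
After insert 'elk': sets bits 5 6 7 -> bits=100001111001
After insert 'hen': sets bits 4 8 11 -> bits=100011111001

Answer: 100011111001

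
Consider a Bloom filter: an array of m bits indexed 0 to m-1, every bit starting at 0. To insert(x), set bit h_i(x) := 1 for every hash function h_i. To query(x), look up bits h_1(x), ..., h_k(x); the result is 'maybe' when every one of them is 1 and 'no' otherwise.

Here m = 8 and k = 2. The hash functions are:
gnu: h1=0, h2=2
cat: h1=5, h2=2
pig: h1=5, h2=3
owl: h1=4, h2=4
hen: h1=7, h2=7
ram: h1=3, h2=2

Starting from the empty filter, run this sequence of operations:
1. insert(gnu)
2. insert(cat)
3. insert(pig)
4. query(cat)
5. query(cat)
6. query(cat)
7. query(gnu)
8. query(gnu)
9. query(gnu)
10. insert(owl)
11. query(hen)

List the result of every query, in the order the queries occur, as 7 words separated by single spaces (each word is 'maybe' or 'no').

Answer: maybe maybe maybe maybe maybe maybe no

Derivation:
Start: bits=00000000
Op 1: insert gnu -> sets bits 0 2 -> bits=10100000
Op 2: insert cat -> sets bits 2 5 -> bits=10100100
Op 3: insert pig -> sets bits 3 5 -> bits=10110100
Op 4: query cat -> checks bit2=1, bit5=1 (all 1) -> maybe
Op 5: query cat -> checks bit2=1, bit5=1 (all 1) -> maybe
Op 6: query cat -> checks bit2=1, bit5=1 (all 1) -> maybe
Op 7: query gnu -> checks bit0=1, bit2=1 (all 1) -> maybe
Op 8: query gnu -> checks bit0=1, bit2=1 (all 1) -> maybe
Op 9: query gnu -> checks bit0=1, bit2=1 (all 1) -> maybe
Op 10: insert owl -> sets bits 4 -> bits=10111100
Op 11: query hen -> checks bit7=0 (has a 0) -> no
Query results in order: maybe maybe maybe maybe maybe maybe no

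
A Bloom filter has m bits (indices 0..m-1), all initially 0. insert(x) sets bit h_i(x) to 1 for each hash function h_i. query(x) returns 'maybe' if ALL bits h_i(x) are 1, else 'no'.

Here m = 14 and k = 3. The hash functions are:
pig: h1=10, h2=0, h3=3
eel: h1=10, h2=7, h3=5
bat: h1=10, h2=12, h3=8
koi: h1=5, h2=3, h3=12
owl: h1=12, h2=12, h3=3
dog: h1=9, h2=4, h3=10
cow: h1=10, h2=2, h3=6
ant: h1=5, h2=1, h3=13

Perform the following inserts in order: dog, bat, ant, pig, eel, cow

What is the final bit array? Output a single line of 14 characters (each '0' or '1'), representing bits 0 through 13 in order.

Start: bits=00000000000000
After insert 'dog': sets bits 4 9 10 -> bits=00001000011000
After insert 'bat': sets bits 8 10 12 -> bits=00001000111010
After insert 'ant': sets bits 1 5 13 -> bits=01001100111011
After insert 'pig': sets bits 0 3 10 -> bits=11011100111011
After insert 'eel': sets bits 5 7 10 -> bits=11011101111011
After insert 'cow': sets bits 2 6 10 -> bits=11111111111011

Answer: 11111111111011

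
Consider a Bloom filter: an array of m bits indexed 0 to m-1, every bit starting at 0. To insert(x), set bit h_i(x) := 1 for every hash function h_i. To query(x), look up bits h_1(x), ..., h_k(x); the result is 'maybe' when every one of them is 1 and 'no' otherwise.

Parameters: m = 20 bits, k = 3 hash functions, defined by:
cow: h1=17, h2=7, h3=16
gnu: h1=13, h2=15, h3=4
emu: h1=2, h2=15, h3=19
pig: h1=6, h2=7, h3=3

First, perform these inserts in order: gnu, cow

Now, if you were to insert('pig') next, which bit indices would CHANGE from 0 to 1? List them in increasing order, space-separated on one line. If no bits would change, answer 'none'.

Start: bits=00000000000000000000
After insert 'gnu': sets bits 4 13 15 -> bits=00001000000001010000
After insert 'cow': sets bits 7 16 17 -> bits=00001001000001011100
insert 'pig' would touch bits 3 6 7; currently bit3=0, bit6=0, bit7=1
Bits that are 0 among those (would change 0->1): 3 6

Answer: 3 6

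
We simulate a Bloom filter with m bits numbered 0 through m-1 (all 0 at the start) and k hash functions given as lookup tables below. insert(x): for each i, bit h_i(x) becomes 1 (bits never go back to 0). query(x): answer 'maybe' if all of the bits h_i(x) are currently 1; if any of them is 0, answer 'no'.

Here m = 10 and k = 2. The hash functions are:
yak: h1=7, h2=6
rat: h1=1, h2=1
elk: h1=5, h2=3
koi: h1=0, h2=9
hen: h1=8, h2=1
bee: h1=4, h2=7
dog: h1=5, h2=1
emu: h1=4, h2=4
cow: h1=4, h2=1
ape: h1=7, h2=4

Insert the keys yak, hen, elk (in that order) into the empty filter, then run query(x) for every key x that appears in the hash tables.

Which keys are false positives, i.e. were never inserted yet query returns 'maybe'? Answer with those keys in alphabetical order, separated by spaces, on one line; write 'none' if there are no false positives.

Start: bits=0000000000
After insert 'yak': sets bits 6 7 -> bits=0000001100
After insert 'hen': sets bits 1 8 -> bits=0100001110
After insert 'elk': sets bits 3 5 -> bits=0101011110
Not inserted: ape bee cow dog emu koi rat — query each against bits=0101011110:
query ape: checks bit4=0, bit7=1 (has a 0) -> no => not a false positive
query bee: checks bit4=0, bit7=1 (has a 0) -> no => not a false positive
query cow: checks bit1=1, bit4=0 (has a 0) -> no => not a false positive
query dog: checks bit1=1, bit5=1 (all 1) -> maybe => FALSE POSITIVE
query emu: checks bit4=0 (has a 0) -> no => not a false positive
query koi: checks bit0=0, bit9=0 (has a 0) -> no => not a false positive
query rat: checks bit1=1 (all 1) -> maybe => FALSE POSITIVE
False positives (alphabetical): dog rat

Answer: dog rat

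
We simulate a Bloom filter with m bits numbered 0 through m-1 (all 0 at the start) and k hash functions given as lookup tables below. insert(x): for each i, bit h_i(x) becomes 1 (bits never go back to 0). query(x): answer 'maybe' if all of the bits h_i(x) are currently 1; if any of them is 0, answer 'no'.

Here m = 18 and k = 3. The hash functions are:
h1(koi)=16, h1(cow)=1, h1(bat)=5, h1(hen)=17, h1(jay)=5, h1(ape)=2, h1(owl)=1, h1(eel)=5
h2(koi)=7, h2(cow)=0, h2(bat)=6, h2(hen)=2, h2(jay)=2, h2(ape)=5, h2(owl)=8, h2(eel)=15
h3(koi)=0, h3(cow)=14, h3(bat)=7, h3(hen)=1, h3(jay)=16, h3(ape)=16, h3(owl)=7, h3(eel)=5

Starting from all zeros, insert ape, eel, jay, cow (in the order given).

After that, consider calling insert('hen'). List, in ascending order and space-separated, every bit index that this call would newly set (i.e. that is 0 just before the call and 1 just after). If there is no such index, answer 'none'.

Start: bits=000000000000000000
After insert 'ape': sets bits 2 5 16 -> bits=001001000000000010
After insert 'eel': sets bits 5 15 -> bits=001001000000000110
After insert 'jay': sets bits 2 5 16 -> bits=001001000000000110
After insert 'cow': sets bits 0 1 14 -> bits=111001000000001110
insert 'hen' would touch bits 1 2 17; currently bit1=1, bit2=1, bit17=0
Bits that are 0 among those (would change 0->1): 17

Answer: 17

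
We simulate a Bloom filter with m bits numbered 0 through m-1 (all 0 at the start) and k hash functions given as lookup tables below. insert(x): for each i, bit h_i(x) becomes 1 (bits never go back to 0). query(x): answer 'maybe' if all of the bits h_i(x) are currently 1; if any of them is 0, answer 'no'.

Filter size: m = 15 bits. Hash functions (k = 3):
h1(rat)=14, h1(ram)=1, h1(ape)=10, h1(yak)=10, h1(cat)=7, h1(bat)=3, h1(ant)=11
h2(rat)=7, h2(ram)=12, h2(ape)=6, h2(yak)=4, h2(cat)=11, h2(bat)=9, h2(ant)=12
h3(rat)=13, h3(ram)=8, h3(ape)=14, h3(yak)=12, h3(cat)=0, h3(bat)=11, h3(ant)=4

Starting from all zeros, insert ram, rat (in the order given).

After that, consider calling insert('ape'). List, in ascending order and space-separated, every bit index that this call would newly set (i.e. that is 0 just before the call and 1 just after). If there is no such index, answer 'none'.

Start: bits=000000000000000
After insert 'ram': sets bits 1 8 12 -> bits=010000001000100
After insert 'rat': sets bits 7 13 14 -> bits=010000011000111
insert 'ape' would touch bits 6 10 14; currently bit6=0, bit10=0, bit14=1
Bits that are 0 among those (would change 0->1): 6 10

Answer: 6 10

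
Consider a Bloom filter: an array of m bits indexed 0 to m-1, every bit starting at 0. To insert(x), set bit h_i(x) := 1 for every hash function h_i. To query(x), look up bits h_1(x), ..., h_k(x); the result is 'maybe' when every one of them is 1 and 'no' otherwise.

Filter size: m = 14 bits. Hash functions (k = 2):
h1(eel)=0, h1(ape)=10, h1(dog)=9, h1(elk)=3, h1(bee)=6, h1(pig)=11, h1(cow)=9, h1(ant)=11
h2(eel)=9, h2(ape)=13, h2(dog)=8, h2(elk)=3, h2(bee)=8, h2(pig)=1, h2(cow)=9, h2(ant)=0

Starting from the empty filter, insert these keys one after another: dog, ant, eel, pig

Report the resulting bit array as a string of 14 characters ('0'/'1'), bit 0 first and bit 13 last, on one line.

Start: bits=00000000000000
After insert 'dog': sets bits 8 9 -> bits=00000000110000
After insert 'ant': sets bits 0 11 -> bits=10000000110100
After insert 'eel': sets bits 0 9 -> bits=10000000110100
After insert 'pig': sets bits 1 11 -> bits=11000000110100

Answer: 11000000110100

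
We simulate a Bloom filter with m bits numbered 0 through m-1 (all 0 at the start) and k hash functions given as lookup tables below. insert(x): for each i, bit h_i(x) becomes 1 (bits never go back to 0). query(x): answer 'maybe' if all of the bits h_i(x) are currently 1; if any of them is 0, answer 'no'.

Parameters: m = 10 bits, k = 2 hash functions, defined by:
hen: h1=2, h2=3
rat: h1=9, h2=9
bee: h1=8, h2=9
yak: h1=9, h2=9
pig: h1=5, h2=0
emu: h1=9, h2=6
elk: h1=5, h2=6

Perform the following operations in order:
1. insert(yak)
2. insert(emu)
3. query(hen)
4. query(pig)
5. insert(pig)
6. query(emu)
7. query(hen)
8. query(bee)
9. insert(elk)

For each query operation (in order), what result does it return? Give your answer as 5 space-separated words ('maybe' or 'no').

Start: bits=0000000000
Op 1: insert yak -> sets bits 9 -> bits=0000000001
Op 2: insert emu -> sets bits 6 9 -> bits=0000001001
Op 3: query hen -> checks bit2=0, bit3=0 (has a 0) -> no
Op 4: query pig -> checks bit0=0, bit5=0 (has a 0) -> no
Op 5: insert pig -> sets bits 0 5 -> bits=1000011001
Op 6: query emu -> checks bit6=1, bit9=1 (all 1) -> maybe
Op 7: query hen -> checks bit2=0, bit3=0 (has a 0) -> no
Op 8: query bee -> checks bit8=0, bit9=1 (has a 0) -> no
Op 9: insert elk -> sets bits 5 6 -> bits=1000011001
Query results in order: no no maybe no no

Answer: no no maybe no no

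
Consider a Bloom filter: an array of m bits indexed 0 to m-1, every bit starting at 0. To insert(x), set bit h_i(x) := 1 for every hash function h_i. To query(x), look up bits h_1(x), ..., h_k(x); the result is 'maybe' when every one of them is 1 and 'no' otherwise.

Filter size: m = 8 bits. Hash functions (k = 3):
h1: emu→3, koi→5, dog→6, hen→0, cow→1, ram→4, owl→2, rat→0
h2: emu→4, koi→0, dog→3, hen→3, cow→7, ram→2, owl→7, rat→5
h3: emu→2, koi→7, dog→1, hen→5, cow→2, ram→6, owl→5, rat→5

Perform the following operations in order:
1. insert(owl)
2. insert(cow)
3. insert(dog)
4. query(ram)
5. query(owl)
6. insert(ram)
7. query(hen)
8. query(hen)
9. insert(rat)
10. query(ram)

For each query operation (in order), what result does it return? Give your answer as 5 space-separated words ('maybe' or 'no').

Answer: no maybe no no maybe

Derivation:
Start: bits=00000000
Op 1: insert owl -> sets bits 2 5 7 -> bits=00100101
Op 2: insert cow -> sets bits 1 2 7 -> bits=01100101
Op 3: insert dog -> sets bits 1 3 6 -> bits=01110111
Op 4: query ram -> checks bit2=1, bit4=0, bit6=1 (has a 0) -> no
Op 5: query owl -> checks bit2=1, bit5=1, bit7=1 (all 1) -> maybe
Op 6: insert ram -> sets bits 2 4 6 -> bits=01111111
Op 7: query hen -> checks bit0=0, bit3=1, bit5=1 (has a 0) -> no
Op 8: query hen -> checks bit0=0, bit3=1, bit5=1 (has a 0) -> no
Op 9: insert rat -> sets bits 0 5 -> bits=11111111
Op 10: query ram -> checks bit2=1, bit4=1, bit6=1 (all 1) -> maybe
Query results in order: no maybe no no maybe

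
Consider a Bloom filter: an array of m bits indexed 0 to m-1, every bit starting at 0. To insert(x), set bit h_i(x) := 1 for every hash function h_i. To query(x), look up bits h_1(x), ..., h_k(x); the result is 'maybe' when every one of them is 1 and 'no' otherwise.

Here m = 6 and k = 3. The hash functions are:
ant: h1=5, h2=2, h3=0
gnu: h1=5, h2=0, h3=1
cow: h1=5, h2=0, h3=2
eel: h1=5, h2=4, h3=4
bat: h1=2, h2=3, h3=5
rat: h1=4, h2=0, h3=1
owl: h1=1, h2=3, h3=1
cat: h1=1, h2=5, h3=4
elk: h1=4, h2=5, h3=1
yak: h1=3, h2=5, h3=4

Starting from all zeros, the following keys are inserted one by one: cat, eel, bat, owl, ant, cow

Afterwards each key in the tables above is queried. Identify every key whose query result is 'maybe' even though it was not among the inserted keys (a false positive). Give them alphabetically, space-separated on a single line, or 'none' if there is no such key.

Start: bits=000000
After insert 'cat': sets bits 1 4 5 -> bits=010011
After insert 'eel': sets bits 4 5 -> bits=010011
After insert 'bat': sets bits 2 3 5 -> bits=011111
After insert 'owl': sets bits 1 3 -> bits=011111
After insert 'ant': sets bits 0 2 5 -> bits=111111
After insert 'cow': sets bits 0 2 5 -> bits=111111
Not inserted: elk gnu rat yak — query each against bits=111111:
query elk: checks bit1=1, bit4=1, bit5=1 (all 1) -> maybe => FALSE POSITIVE
query gnu: checks bit0=1, bit1=1, bit5=1 (all 1) -> maybe => FALSE POSITIVE
query rat: checks bit0=1, bit1=1, bit4=1 (all 1) -> maybe => FALSE POSITIVE
query yak: checks bit3=1, bit4=1, bit5=1 (all 1) -> maybe => FALSE POSITIVE
False positives (alphabetical): elk gnu rat yak

Answer: elk gnu rat yak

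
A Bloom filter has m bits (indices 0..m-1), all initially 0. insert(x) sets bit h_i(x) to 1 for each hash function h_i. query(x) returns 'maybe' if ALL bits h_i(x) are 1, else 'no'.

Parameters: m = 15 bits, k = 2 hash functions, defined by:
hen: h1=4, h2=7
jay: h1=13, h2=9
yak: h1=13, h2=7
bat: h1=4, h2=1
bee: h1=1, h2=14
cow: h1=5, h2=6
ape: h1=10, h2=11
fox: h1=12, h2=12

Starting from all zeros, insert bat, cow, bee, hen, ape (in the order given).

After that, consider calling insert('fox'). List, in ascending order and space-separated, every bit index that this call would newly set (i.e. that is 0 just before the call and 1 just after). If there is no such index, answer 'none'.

Start: bits=000000000000000
After insert 'bat': sets bits 1 4 -> bits=010010000000000
After insert 'cow': sets bits 5 6 -> bits=010011100000000
After insert 'bee': sets bits 1 14 -> bits=010011100000001
After insert 'hen': sets bits 4 7 -> bits=010011110000001
After insert 'ape': sets bits 10 11 -> bits=010011110011001
insert 'fox' would touch bits 12; currently bit12=0
Bits that are 0 among those (would change 0->1): 12

Answer: 12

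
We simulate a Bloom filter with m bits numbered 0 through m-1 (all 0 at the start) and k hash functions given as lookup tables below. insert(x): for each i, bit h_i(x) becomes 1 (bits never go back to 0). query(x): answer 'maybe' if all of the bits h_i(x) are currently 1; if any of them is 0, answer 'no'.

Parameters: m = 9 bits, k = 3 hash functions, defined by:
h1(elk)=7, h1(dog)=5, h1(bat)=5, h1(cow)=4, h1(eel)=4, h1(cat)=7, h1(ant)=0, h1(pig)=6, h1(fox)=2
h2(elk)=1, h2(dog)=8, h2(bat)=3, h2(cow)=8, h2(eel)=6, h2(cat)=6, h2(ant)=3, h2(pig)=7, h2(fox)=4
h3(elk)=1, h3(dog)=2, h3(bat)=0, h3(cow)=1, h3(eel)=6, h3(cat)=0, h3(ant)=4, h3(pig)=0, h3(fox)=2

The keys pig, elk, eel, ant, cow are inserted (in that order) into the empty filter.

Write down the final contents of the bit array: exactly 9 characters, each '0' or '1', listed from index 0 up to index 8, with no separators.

Answer: 110110111

Derivation:
Start: bits=000000000
After insert 'pig': sets bits 0 6 7 -> bits=100000110
After insert 'elk': sets bits 1 7 -> bits=110000110
After insert 'eel': sets bits 4 6 -> bits=110010110
After insert 'ant': sets bits 0 3 4 -> bits=110110110
After insert 'cow': sets bits 1 4 8 -> bits=110110111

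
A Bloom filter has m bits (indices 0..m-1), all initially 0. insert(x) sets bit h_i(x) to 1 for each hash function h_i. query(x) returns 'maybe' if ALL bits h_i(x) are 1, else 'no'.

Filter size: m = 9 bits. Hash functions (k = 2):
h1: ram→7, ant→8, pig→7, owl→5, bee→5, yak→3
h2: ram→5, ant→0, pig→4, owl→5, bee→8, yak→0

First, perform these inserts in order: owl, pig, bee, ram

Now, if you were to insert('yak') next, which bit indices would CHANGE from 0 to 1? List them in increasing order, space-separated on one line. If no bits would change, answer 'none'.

Start: bits=000000000
After insert 'owl': sets bits 5 -> bits=000001000
After insert 'pig': sets bits 4 7 -> bits=000011010
After insert 'bee': sets bits 5 8 -> bits=000011011
After insert 'ram': sets bits 5 7 -> bits=000011011
insert 'yak' would touch bits 0 3; currently bit0=0, bit3=0
Bits that are 0 among those (would change 0->1): 0 3

Answer: 0 3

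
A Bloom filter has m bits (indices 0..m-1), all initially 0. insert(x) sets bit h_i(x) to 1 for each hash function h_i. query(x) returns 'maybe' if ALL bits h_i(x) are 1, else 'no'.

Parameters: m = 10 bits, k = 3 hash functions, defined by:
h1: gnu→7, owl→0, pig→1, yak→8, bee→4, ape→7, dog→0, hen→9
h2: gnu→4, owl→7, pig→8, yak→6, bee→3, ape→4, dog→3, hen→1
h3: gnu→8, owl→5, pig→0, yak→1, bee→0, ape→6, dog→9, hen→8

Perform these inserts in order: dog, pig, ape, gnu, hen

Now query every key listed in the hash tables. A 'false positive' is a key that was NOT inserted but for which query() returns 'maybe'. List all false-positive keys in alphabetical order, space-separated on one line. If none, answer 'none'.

Answer: bee yak

Derivation:
Start: bits=0000000000
After insert 'dog': sets bits 0 3 9 -> bits=1001000001
After insert 'pig': sets bits 0 1 8 -> bits=1101000011
After insert 'ape': sets bits 4 6 7 -> bits=1101101111
After insert 'gnu': sets bits 4 7 8 -> bits=1101101111
After insert 'hen': sets bits 1 8 9 -> bits=1101101111
Not inserted: bee owl yak — query each against bits=1101101111:
query bee: checks bit0=1, bit3=1, bit4=1 (all 1) -> maybe => FALSE POSITIVE
query owl: checks bit0=1, bit5=0, bit7=1 (has a 0) -> no => not a false positive
query yak: checks bit1=1, bit6=1, bit8=1 (all 1) -> maybe => FALSE POSITIVE
False positives (alphabetical): bee yak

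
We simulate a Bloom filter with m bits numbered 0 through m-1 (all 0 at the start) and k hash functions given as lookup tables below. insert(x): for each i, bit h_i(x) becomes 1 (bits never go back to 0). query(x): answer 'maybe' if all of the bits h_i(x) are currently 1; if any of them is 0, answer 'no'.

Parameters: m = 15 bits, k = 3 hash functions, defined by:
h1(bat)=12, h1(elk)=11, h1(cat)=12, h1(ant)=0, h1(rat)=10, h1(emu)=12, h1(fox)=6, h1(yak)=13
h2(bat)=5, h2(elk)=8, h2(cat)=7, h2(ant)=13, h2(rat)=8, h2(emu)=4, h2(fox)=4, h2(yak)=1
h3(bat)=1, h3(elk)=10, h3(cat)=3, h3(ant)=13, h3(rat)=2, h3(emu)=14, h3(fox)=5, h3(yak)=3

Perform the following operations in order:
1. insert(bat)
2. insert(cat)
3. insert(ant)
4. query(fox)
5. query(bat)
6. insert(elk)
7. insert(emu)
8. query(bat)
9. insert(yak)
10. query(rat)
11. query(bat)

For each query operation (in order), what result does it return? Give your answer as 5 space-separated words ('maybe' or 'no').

Answer: no maybe maybe no maybe

Derivation:
Start: bits=000000000000000
Op 1: insert bat -> sets bits 1 5 12 -> bits=010001000000100
Op 2: insert cat -> sets bits 3 7 12 -> bits=010101010000100
Op 3: insert ant -> sets bits 0 13 -> bits=110101010000110
Op 4: query fox -> checks bit4=0, bit5=1, bit6=0 (has a 0) -> no
Op 5: query bat -> checks bit1=1, bit5=1, bit12=1 (all 1) -> maybe
Op 6: insert elk -> sets bits 8 10 11 -> bits=110101011011110
Op 7: insert emu -> sets bits 4 12 14 -> bits=110111011011111
Op 8: query bat -> checks bit1=1, bit5=1, bit12=1 (all 1) -> maybe
Op 9: insert yak -> sets bits 1 3 13 -> bits=110111011011111
Op 10: query rat -> checks bit2=0, bit8=1, bit10=1 (has a 0) -> no
Op 11: query bat -> checks bit1=1, bit5=1, bit12=1 (all 1) -> maybe
Query results in order: no maybe maybe no maybe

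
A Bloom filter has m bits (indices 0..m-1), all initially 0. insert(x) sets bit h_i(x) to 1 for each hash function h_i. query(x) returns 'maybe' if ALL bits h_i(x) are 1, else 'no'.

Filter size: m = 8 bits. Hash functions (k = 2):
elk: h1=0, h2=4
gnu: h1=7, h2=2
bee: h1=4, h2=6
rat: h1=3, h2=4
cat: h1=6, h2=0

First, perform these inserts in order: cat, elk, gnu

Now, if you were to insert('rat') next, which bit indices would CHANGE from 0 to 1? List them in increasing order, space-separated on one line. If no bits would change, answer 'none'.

Start: bits=00000000
After insert 'cat': sets bits 0 6 -> bits=10000010
After insert 'elk': sets bits 0 4 -> bits=10001010
After insert 'gnu': sets bits 2 7 -> bits=10101011
insert 'rat' would touch bits 3 4; currently bit3=0, bit4=1
Bits that are 0 among those (would change 0->1): 3

Answer: 3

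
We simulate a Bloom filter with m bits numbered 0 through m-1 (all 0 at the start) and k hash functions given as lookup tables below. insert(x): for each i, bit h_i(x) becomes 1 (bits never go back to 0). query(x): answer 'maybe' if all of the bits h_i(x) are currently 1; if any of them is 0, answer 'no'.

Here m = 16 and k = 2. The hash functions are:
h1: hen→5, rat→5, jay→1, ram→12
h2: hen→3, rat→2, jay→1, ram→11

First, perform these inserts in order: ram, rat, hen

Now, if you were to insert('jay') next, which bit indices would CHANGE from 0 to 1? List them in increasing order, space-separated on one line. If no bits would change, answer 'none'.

Answer: 1

Derivation:
Start: bits=0000000000000000
After insert 'ram': sets bits 11 12 -> bits=0000000000011000
After insert 'rat': sets bits 2 5 -> bits=0010010000011000
After insert 'hen': sets bits 3 5 -> bits=0011010000011000
insert 'jay' would touch bits 1; currently bit1=0
Bits that are 0 among those (would change 0->1): 1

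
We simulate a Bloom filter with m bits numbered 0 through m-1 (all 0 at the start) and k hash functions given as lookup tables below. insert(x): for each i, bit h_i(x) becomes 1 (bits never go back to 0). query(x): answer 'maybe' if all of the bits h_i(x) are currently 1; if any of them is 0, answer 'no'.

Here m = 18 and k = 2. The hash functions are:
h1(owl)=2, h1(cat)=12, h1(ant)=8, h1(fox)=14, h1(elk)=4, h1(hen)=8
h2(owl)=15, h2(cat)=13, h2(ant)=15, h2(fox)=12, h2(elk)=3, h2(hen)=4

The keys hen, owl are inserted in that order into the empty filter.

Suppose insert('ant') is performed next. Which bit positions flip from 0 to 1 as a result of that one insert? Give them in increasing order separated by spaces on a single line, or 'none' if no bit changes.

Start: bits=000000000000000000
After insert 'hen': sets bits 4 8 -> bits=000010001000000000
After insert 'owl': sets bits 2 15 -> bits=001010001000000100
insert 'ant' would touch bits 8 15; currently bit8=1, bit15=1
Bits that are 0 among those (would change 0->1): none

Answer: none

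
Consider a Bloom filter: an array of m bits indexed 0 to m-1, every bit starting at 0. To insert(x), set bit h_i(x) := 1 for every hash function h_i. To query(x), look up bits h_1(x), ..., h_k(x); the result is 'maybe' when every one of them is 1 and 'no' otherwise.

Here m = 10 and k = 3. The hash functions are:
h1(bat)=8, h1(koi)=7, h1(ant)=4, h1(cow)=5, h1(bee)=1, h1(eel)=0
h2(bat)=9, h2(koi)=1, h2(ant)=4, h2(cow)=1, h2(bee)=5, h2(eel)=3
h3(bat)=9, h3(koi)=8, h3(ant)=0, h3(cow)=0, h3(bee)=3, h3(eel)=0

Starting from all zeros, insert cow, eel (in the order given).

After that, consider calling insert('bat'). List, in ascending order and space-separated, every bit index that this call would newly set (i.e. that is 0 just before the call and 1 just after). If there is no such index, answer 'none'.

Answer: 8 9

Derivation:
Start: bits=0000000000
After insert 'cow': sets bits 0 1 5 -> bits=1100010000
After insert 'eel': sets bits 0 3 -> bits=1101010000
insert 'bat' would touch bits 8 9; currently bit8=0, bit9=0
Bits that are 0 among those (would change 0->1): 8 9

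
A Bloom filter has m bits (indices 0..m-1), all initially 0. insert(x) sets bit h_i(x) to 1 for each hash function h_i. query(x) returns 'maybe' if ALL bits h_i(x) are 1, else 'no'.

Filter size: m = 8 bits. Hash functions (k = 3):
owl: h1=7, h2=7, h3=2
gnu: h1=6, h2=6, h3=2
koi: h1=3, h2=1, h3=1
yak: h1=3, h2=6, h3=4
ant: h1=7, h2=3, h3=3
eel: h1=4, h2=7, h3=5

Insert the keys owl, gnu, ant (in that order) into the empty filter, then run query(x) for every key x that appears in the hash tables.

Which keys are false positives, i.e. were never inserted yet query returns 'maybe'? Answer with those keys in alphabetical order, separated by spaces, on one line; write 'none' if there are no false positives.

Answer: none

Derivation:
Start: bits=00000000
After insert 'owl': sets bits 2 7 -> bits=00100001
After insert 'gnu': sets bits 2 6 -> bits=00100011
After insert 'ant': sets bits 3 7 -> bits=00110011
Not inserted: eel koi yak — query each against bits=00110011:
query eel: checks bit4=0, bit5=0, bit7=1 (has a 0) -> no => not a false positive
query koi: checks bit1=0, bit3=1 (has a 0) -> no => not a false positive
query yak: checks bit3=1, bit4=0, bit6=1 (has a 0) -> no => not a false positive
False positives (alphabetical): none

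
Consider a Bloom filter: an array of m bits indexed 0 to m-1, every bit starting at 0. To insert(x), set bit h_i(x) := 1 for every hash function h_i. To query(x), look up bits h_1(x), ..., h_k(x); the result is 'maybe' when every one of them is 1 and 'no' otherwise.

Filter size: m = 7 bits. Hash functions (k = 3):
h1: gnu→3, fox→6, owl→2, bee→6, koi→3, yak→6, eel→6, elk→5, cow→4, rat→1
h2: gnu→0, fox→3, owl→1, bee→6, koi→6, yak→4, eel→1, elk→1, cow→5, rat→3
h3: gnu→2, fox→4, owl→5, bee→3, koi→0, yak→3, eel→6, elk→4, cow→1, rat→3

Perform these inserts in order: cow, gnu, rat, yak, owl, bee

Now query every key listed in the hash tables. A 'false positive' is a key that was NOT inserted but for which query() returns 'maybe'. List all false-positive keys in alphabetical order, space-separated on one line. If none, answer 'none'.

Start: bits=0000000
After insert 'cow': sets bits 1 4 5 -> bits=0100110
After insert 'gnu': sets bits 0 2 3 -> bits=1111110
After insert 'rat': sets bits 1 3 -> bits=1111110
After insert 'yak': sets bits 3 4 6 -> bits=1111111
After insert 'owl': sets bits 1 2 5 -> bits=1111111
After insert 'bee': sets bits 3 6 -> bits=1111111
Not inserted: eel elk fox koi — query each against bits=1111111:
query eel: checks bit1=1, bit6=1 (all 1) -> maybe => FALSE POSITIVE
query elk: checks bit1=1, bit4=1, bit5=1 (all 1) -> maybe => FALSE POSITIVE
query fox: checks bit3=1, bit4=1, bit6=1 (all 1) -> maybe => FALSE POSITIVE
query koi: checks bit0=1, bit3=1, bit6=1 (all 1) -> maybe => FALSE POSITIVE
False positives (alphabetical): eel elk fox koi

Answer: eel elk fox koi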